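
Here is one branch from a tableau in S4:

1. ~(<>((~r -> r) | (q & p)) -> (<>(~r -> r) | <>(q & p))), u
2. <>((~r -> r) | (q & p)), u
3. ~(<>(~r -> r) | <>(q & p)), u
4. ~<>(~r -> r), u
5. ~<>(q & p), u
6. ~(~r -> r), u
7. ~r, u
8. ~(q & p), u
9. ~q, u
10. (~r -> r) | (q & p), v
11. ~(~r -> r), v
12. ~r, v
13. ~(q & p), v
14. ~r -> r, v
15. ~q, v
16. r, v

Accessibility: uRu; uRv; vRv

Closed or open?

Both r and ~r appear at v.

Closed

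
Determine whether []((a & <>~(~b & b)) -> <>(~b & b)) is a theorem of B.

Tableau for the negation ~[]((a & <>~(~b & b)) -> <>(~b & b)):
1. ~[]((a & <>~(~b & b)) -> <>(~b & b)), w0
2. ~((a & <>~(~b & b)) -> <>(~b & b)), w1
3. a & <>~(~b & b), w1
4. ~<>(~b & b), w1
5. a, w1
6. <>~(~b & b), w1
7. ~(~b & b), w0
8. ~(~b & b), w1
9. ~b, w0
10. ~b, w1
11. ~(~b & b), w2
12. ~b, w2
Accessibility: w0Rw0, w0Rw1, w1Rw0, w1Rw1, w1Rw2, w2Rw1, w2Rw2
The negation has an open branch (countermodel exists).

Invalid (countermodel exists)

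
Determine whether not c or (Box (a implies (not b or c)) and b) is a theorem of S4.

Tableau for the negation not (not c or (Box (a implies (not b or c)) and b)):
1. not (not c or (Box (a implies (not b or c)) and b)), u
2. c, u   [neg-or-rule on 1]
3. not (Box (a implies (not b or c)) and b), u   [neg-or-rule on 1]
4. not b, u   [neg-and-rule on 3 (branches; this branch)]
Accessibility: uRu
The negation has an open branch (countermodel exists).

Invalid (countermodel exists)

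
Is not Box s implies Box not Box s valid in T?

No, not valid

Tableau for the negation not (not Box s implies Box not Box s):
1. not (not Box s implies Box not Box s), u
2. not Box s, u
3. not Box not Box s, u
4. not s, v
5. Box s, w
6. s, w
Accessibility: uRu, uRv, uRw, vRv, wRw
The negation has an open branch (countermodel exists).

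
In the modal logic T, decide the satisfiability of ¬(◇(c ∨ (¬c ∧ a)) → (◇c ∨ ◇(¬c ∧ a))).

Unsatisfiable

1. ¬(◇(c ∨ (¬c ∧ a)) → (◇c ∨ ◇(¬c ∧ a))), w0
2. ◇(c ∨ (¬c ∧ a)), w0
3. ¬(◇c ∨ ◇(¬c ∧ a)), w0
4. ¬◇c, w0
5. ¬◇(¬c ∧ a), w0
6. ¬c, w0
7. ¬(¬c ∧ a), w0
8. ¬a, w0
9. c ∨ (¬c ∧ a), w1
10. ¬c, w1
11. ¬(¬c ∧ a), w1
12. ¬c ∧ a, w1
13. a, w1
14. ¬a, w1
Accessibility: w0Rw0, w0Rw1, w1Rw1
Branch closes: a and ¬a both at w1.
(One branch shown.) All branches close.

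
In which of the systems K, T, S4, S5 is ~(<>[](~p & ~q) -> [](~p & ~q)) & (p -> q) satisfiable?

S5-tableau for the formula:
1. ~(<>[](~p & ~q) -> [](~p & ~q)) & (p -> q), w0
2. ~(<>[](~p & ~q) -> [](~p & ~q)), w0   [&-rule on 1]
3. p -> q, w0   [&-rule on 1]
4. <>[](~p & ~q), w0   [~->-rule on 2]
5. ~[](~p & ~q), w0   [~->-rule on 2]
6. ~p, w0   [->-rule on 3 (branches; this branch)]
7. [](~p & ~q), w1   [<>-rule on 4: fresh world w1, w0Rw1]
8. ~p & ~q, w0   [[]-rule on 7 via w1Rw0]
9. ~q, w0   [&-rule on 8]
10. ~p & ~q, w1   [[]-rule on 7 via w1Rw1]
11. ~p, w1   [&-rule on 10]
12. ~q, w1   [&-rule on 10]
13. ~(~p & ~q), w2   [~[]-rule on 5: fresh world w2, w0Rw2]
14. ~p & ~q, w2   [[]-rule on 7 via w1Rw2]
15. ~p, w2   [&-rule on 14]
16. ~q, w2   [&-rule on 14]
17. q, w2   [~&-rule on 13 (branches; this branch)]
Accessibility: w0Rw0, w0Rw1, w0Rw2, w1Rw0, w1Rw1, w1Rw2, w2Rw0, w2Rw1, w2Rw2
Branch closes: q and ~q both at w2.
Every branch closes (one shown): unsatisfiable in S5.
S4-tableau for the formula:
1. ~(<>[](~p & ~q) -> [](~p & ~q)) & (p -> q), w0
2. ~(<>[](~p & ~q) -> [](~p & ~q)), w0   [&-rule on 1]
3. p -> q, w0   [&-rule on 1]
4. <>[](~p & ~q), w0   [~->-rule on 2]
5. ~[](~p & ~q), w0   [~->-rule on 2]
6. q, w0   [->-rule on 3 (branches; this branch)]
7. [](~p & ~q), w1   [<>-rule on 4: fresh world w1, w0Rw1]
8. ~p & ~q, w1   [[]-rule on 7 via w1Rw1]
9. ~p, w1   [&-rule on 8]
10. ~q, w1   [&-rule on 8]
11. ~(~p & ~q), w2   [~[]-rule on 5: fresh world w2, w0Rw2]
12. q, w2   [~&-rule on 11 (branches; this branch)]
Accessibility: w0Rw0, w0Rw1, w0Rw2, w1Rw1, w2Rw2
Complete open branch: satisfiable in S4, hence also in K, T (this S4-model is also a K-model and a T-model).

K, T, S4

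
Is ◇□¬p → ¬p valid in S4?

Tableau for the negation ¬(◇□¬p → ¬p):
1. ¬(◇□¬p → ¬p), u
2. ◇□¬p, u
3. p, u
4. □¬p, v
5. ¬p, v
Accessibility: uRu, uRv, vRv
The negation has an open branch (countermodel exists).

No, not valid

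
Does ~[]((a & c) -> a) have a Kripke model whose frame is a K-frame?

Unsatisfiable (every branch closes)

1. ~[]((a & c) -> a), w0
2. ~((a & c) -> a), w1
3. a & c, w1
4. ~a, w1
5. a, w1
6. c, w1
Accessibility: w0Rw1
Branch closes: a and ~a both at w1.
All branches of the tableau close; one closing branch shown above.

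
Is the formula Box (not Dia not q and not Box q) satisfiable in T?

No, unsatisfiable

1. Box (not Dia not q and not Box q), 0
2. not Dia not q and not Box q, 0
3. not Dia not q, 0
4. not Box q, 0
5. q, 0
6. not q, 1
7. not Dia not q and not Box q, 1
8. not Dia not q, 1
9. not Box q, 1
10. q, 1
Accessibility: 0R0, 0R1, 1R1
Branch closes: q and not q both at 1.
Every branch closes; the branch above is one of them.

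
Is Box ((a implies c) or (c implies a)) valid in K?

Valid in K

Tableau for the negation not Box ((a implies c) or (c implies a)):
1. not Box ((a implies c) or (c implies a)), w0
2. not ((a implies c) or (c implies a)), w1
3. not (a implies c), w1
4. not (c implies a), w1
5. a, w1
6. not c, w1
7. c, w1
8. not a, w1
Accessibility: w0Rw1
Branch closes: c and not c both at w1.
Every branch of the negation's tableau closes; the branch above is one of them.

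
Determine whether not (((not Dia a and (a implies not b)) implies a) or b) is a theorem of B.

Tableau for the negation ((not Dia a and (a implies not b)) implies a) or b:
1. ((not Dia a and (a implies not b)) implies a) or b, 0
2. b, 0
Accessibility: 0R0
The negation has an open branch (countermodel exists).

Invalid (countermodel exists)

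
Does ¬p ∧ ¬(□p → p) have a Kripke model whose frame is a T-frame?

Unsatisfiable

1. ¬p ∧ ¬(□p → p), u
2. ¬p, u
3. ¬(□p → p), u
4. □p, u
5. p, u
Accessibility: uRu
Branch closes: p and ¬p both at u.
All branches of the tableau close; one closing branch shown above.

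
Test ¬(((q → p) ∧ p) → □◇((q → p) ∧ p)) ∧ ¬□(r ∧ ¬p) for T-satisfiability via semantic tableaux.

Yes, satisfiable

1. ¬(((q → p) ∧ p) → □◇((q → p) ∧ p)) ∧ ¬□(r ∧ ¬p), w0
2. ¬(((q → p) ∧ p) → □◇((q → p) ∧ p)), w0
3. ¬□(r ∧ ¬p), w0
4. (q → p) ∧ p, w0
5. ¬□◇((q → p) ∧ p), w0
6. q → p, w0
7. p, w0
8. ¬(r ∧ ¬p), w1
9. p, w1
10. ¬◇((q → p) ∧ p), w2
11. ¬((q → p) ∧ p), w2
12. ¬p, w2
Accessibility: w0Rw0, w0Rw1, w0Rw2, w1Rw1, w2Rw2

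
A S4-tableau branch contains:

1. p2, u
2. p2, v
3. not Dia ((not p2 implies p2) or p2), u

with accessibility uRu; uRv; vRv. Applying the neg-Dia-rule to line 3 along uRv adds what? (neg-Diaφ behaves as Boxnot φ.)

neg-Diaφ behaves as Boxnot φ: propagate the negated body to each accessible world.

not ((not p2 implies p2) or p2), v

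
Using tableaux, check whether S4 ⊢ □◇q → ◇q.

Tableau for the negation ¬(□◇q → ◇q):
1. ¬(□◇q → ◇q), 0
2. □◇q, 0   [¬→-rule on 1]
3. ¬◇q, 0   [¬→-rule on 1]
4. ◇q, 0   [□-rule on 2 via 0R0]
5. ¬q, 0   [¬◇-rule on 3 via 0R0]
6. q, 1   [◇-rule on 4: fresh world 1, 0R1]
7. ◇q, 1   [□-rule on 2 via 0R1]
8. ¬q, 1   [¬◇-rule on 3 via 0R1]
Accessibility: 0R0, 0R1, 1R1
Branch closes: q and ¬q both at 1.
Every branch of the negation's tableau closes; the branch above is one of them.

Valid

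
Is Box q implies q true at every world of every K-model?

Tableau for the negation not (Box q implies q):
1. not (Box q implies q), u
2. Box q, u
3. not q, u
The negation has an open branch (countermodel exists).

Invalid (countermodel exists)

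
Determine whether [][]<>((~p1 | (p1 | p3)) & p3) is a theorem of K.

Invalid (countermodel exists)

Tableau for the negation ~[][]<>((~p1 | (p1 | p3)) & p3):
1. ~[][]<>((~p1 | (p1 | p3)) & p3), u
2. ~[]<>((~p1 | (p1 | p3)) & p3), v
3. ~<>((~p1 | (p1 | p3)) & p3), w
Accessibility: uRv, vRw
The negation has an open branch (countermodel exists).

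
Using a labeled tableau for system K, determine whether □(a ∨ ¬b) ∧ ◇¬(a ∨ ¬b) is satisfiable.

1. □(a ∨ ¬b) ∧ ◇¬(a ∨ ¬b), w0
2. □(a ∨ ¬b), w0
3. ◇¬(a ∨ ¬b), w0
4. ¬(a ∨ ¬b), w1
5. ¬a, w1
6. b, w1
7. a ∨ ¬b, w1
8. ¬b, w1
Accessibility: w0Rw1
Branch closes: b and ¬b both at w1.
Every branch closes; the branch above is one of them.

Unsatisfiable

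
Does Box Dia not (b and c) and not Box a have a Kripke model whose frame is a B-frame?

Satisfiable

1. Box Dia not (b and c) and not Box a, u
2. Box Dia not (b and c), u
3. not Box a, u
4. Dia not (b and c), u
5. not a, v
6. Dia not (b and c), v
7. not (b and c), w
8. Dia not (b and c), w
9. not c, w
10. not (b and c), x
11. not c, x
12. not (b and c), y
13. not c, y
Accessibility: uRu, uRv, uRw, vRu, vRv, vRx, wRu, wRw, wRy, xRv, xRx, yRw, yRy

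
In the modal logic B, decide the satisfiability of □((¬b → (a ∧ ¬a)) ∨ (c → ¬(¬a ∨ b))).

1. □((¬b → (a ∧ ¬a)) ∨ (c → ¬(¬a ∨ b))), u
2. (¬b → (a ∧ ¬a)) ∨ (c → ¬(¬a ∨ b)), u   [□-rule on 1 via uRu]
3. c → ¬(¬a ∨ b), u   [∨-rule on 2 (branches; this branch)]
4. ¬(¬a ∨ b), u   [→-rule on 3 (branches; this branch)]
5. a, u   [¬∨-rule on 4]
6. ¬b, u   [¬∨-rule on 4]
Accessibility: uRu

Yes, satisfiable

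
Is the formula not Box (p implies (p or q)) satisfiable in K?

1. not Box (p implies (p or q)), u
2. not (p implies (p or q)), v
3. p, v
4. not (p or q), v
5. not p, v
6. not q, v
Accessibility: uRv
Branch closes: p and not p both at v.
(One branch shown.) All branches close.

Unsatisfiable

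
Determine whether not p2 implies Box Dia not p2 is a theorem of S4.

Invalid (countermodel exists)

Tableau for the negation not (not p2 implies Box Dia not p2):
1. not (not p2 implies Box Dia not p2), w0
2. not p2, w0
3. not Box Dia not p2, w0
4. not Dia not p2, w1
5. p2, w1
Accessibility: w0Rw0, w0Rw1, w1Rw1
The negation has an open branch (countermodel exists).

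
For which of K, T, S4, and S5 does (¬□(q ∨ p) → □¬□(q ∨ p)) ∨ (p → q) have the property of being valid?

S4-tableau for the negation ¬((¬□(q ∨ p) → □¬□(q ∨ p)) ∨ (p → q)):
1. ¬((¬□(q ∨ p) → □¬□(q ∨ p)) ∨ (p → q)), u
2. ¬(¬□(q ∨ p) → □¬□(q ∨ p)), u
3. ¬(p → q), u
4. ¬□(q ∨ p), u
5. ¬□¬□(q ∨ p), u
6. p, u
7. ¬q, u
8. ¬(q ∨ p), v
9. ¬q, v
10. ¬p, v
11. □(q ∨ p), w
12. q ∨ p, w
13. p, w
Accessibility: uRu, uRv, uRw, vRv, wRw
Complete open branch: countermodel on an S4-frame, so not valid in S4, nor in K, T (the same frame is also a K-frame and a T-frame).
S5-tableau for the negation ¬((¬□(q ∨ p) → □¬□(q ∨ p)) ∨ (p → q)):
1. ¬((¬□(q ∨ p) → □¬□(q ∨ p)) ∨ (p → q)), u
2. ¬(¬□(q ∨ p) → □¬□(q ∨ p)), u
3. ¬(p → q), u
4. ¬□(q ∨ p), u
5. ¬□¬□(q ∨ p), u
6. p, u
7. ¬q, u
8. ¬(q ∨ p), v
9. ¬q, v
10. ¬p, v
11. □(q ∨ p), w
12. q ∨ p, u
13. q ∨ p, v
14. q ∨ p, w
15. p, v
Accessibility: uRu, uRv, uRw, vRu, vRv, vRw, wRu, wRv, wRw
Branch closes: p and ¬p both at v.
Every branch closes (one shown): valid in S5.

S5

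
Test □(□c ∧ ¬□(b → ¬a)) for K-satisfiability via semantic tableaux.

Satisfiable (open branch found)

1. □(□c ∧ ¬□(b → ¬a)), 0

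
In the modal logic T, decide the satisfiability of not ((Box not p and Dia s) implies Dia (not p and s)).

1. not ((Box not p and Dia s) implies Dia (not p and s)), w0
2. Box not p and Dia s, w0
3. not Dia (not p and s), w0
4. Box not p, w0
5. Dia s, w0
6. not (not p and s), w0
7. not p, w0
8. not s, w0
9. s, w1
10. not (not p and s), w1
11. not p, w1
12. not s, w1
Accessibility: w0Rw0, w0Rw1, w1Rw1
Branch closes: s and not s both at w1.
All branches of the tableau close; one closing branch shown above.

Unsatisfiable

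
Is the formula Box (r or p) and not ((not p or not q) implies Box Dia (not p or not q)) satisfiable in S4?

Satisfiable (open branch found)

1. Box (r or p) and not ((not p or not q) implies Box Dia (not p or not q)), u
2. Box (r or p), u
3. not ((not p or not q) implies Box Dia (not p or not q)), u
4. not p or not q, u
5. not Box Dia (not p or not q), u
6. r or p, u
7. not q, u
8. p, u
9. not Dia (not p or not q), v
10. r or p, v
11. not (not p or not q), v
12. p, v
13. q, v
Accessibility: uRu, uRv, vRv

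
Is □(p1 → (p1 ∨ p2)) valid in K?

Tableau for the negation ¬□(p1 → (p1 ∨ p2)):
1. ¬□(p1 → (p1 ∨ p2)), 0
2. ¬(p1 → (p1 ∨ p2)), 1
3. p1, 1
4. ¬(p1 ∨ p2), 1
5. ¬p1, 1
6. ¬p2, 1
Accessibility: 0R1
Branch closes: p1 and ¬p1 both at 1.
Every branch of the negation's tableau closes; the branch above is one of them.

Valid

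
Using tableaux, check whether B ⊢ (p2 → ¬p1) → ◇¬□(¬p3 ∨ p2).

Tableau for the negation ¬((p2 → ¬p1) → ◇¬□(¬p3 ∨ p2)):
1. ¬((p2 → ¬p1) → ◇¬□(¬p3 ∨ p2)), 0
2. p2 → ¬p1, 0   [¬→-rule on 1]
3. ¬◇¬□(¬p3 ∨ p2), 0   [¬→-rule on 1]
4. □(¬p3 ∨ p2), 0   [¬◇-rule on 3 via 0R0]
5. ¬p3 ∨ p2, 0   [□-rule on 4 via 0R0]
6. ¬p1, 0   [→-rule on 2 (branches; this branch)]
7. p2, 0   [∨-rule on 5 (branches; this branch)]
Accessibility: 0R0
The negation has an open branch (countermodel exists).

Not valid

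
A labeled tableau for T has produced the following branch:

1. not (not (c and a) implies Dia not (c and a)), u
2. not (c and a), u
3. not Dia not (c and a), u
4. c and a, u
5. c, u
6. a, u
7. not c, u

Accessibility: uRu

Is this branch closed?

Yes, closed

Both c and not c appear at u.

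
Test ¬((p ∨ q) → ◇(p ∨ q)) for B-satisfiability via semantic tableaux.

No, unsatisfiable

1. ¬((p ∨ q) → ◇(p ∨ q)), 0
2. p ∨ q, 0
3. ¬◇(p ∨ q), 0
4. ¬(p ∨ q), 0
5. ¬p, 0
6. ¬q, 0
7. q, 0
Accessibility: 0R0
Branch closes: q and ¬q both at 0.
Every branch closes; the branch above is one of them.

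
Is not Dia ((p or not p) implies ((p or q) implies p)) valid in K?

Tableau for the negation Dia ((p or not p) implies ((p or q) implies p)):
1. Dia ((p or not p) implies ((p or q) implies p)), u
2. (p or not p) implies ((p or q) implies p), v
3. (p or q) implies p, v
4. p, v
Accessibility: uRv
The negation has an open branch (countermodel exists).

Invalid (countermodel exists)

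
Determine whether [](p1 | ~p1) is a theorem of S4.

Tableau for the negation ~[](p1 | ~p1):
1. ~[](p1 | ~p1), w0
2. ~(p1 | ~p1), w1   [~[]-rule on 1: fresh world w1, w0Rw1]
3. ~p1, w1   [~|-rule on 2]
4. p1, w1   [~|-rule on 2]
Accessibility: w0Rw0, w0Rw1, w1Rw1
Branch closes: p1 and ~p1 both at w1.
All branches of the negation close; one closing branch shown above.

Yes, valid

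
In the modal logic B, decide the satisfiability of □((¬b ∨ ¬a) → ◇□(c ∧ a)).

1. □((¬b ∨ ¬a) → ◇□(c ∧ a)), w0
2. (¬b ∨ ¬a) → ◇□(c ∧ a), w0
3. ◇□(c ∧ a), w0
4. □(c ∧ a), w1
5. (¬b ∨ ¬a) → ◇□(c ∧ a), w1
6. c ∧ a, w0
7. c, w0
8. a, w0
9. c ∧ a, w1
10. c, w1
11. a, w1
12. ◇□(c ∧ a), w1
13. □(c ∧ a), w2
14. c ∧ a, w2
15. c, w2
16. a, w2
Accessibility: w0Rw0, w0Rw1, w1Rw0, w1Rw1, w1Rw2, w2Rw1, w2Rw2

Satisfiable (open branch found)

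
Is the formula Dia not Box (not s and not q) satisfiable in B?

1. Dia not Box (not s and not q), u
2. not Box (not s and not q), v
3. not (not s and not q), w
4. q, w
Accessibility: uRu, uRv, vRu, vRv, vRw, wRv, wRw

Satisfiable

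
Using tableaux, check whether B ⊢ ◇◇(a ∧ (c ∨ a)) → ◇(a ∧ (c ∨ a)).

Not valid

Tableau for the negation ¬(◇◇(a ∧ (c ∨ a)) → ◇(a ∧ (c ∨ a))):
1. ¬(◇◇(a ∧ (c ∨ a)) → ◇(a ∧ (c ∨ a))), 0
2. ◇◇(a ∧ (c ∨ a)), 0
3. ¬◇(a ∧ (c ∨ a)), 0
4. ¬(a ∧ (c ∨ a)), 0
5. ¬(c ∨ a), 0
6. ¬c, 0
7. ¬a, 0
8. ◇(a ∧ (c ∨ a)), 1
9. ¬(a ∧ (c ∨ a)), 1
10. ¬(c ∨ a), 1
11. ¬c, 1
12. ¬a, 1
13. a ∧ (c ∨ a), 2
14. a, 2
15. c ∨ a, 2
Accessibility: 0R0, 0R1, 1R0, 1R1, 1R2, 2R1, 2R2
The negation has an open branch (countermodel exists).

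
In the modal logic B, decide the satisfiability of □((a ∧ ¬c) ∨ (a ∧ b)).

Satisfiable (open branch found)

1. □((a ∧ ¬c) ∨ (a ∧ b)), w0
2. (a ∧ ¬c) ∨ (a ∧ b), w0
3. a ∧ b, w0
4. a, w0
5. b, w0
Accessibility: w0Rw0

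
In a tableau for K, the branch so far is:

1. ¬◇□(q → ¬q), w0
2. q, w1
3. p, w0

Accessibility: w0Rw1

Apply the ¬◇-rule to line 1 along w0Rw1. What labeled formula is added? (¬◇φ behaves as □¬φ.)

¬◇φ behaves as □¬φ: propagate the negated body to each accessible world.

¬□(q → ¬q), w1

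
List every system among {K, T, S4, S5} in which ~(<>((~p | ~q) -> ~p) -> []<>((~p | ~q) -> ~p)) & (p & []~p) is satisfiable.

K

T-tableau for the formula:
1. ~(<>((~p | ~q) -> ~p) -> []<>((~p | ~q) -> ~p)) & (p & []~p), w0
2. ~(<>((~p | ~q) -> ~p) -> []<>((~p | ~q) -> ~p)), w0   [&-rule on 1]
3. p & []~p, w0   [&-rule on 1]
4. <>((~p | ~q) -> ~p), w0   [~->-rule on 2]
5. ~[]<>((~p | ~q) -> ~p), w0   [~->-rule on 2]
6. p, w0   [&-rule on 3]
7. []~p, w0   [&-rule on 3]
8. ~p, w0   [[]-rule on 7 via w0Rw0]
Accessibility: w0Rw0
Branch closes: p and ~p both at w0.
Every branch closes (one shown): unsatisfiable in T, hence also in S4, S5 (every S4/S5-frame is a T-frame).
K-tableau for the formula:
1. ~(<>((~p | ~q) -> ~p) -> []<>((~p | ~q) -> ~p)) & (p & []~p), w0
2. ~(<>((~p | ~q) -> ~p) -> []<>((~p | ~q) -> ~p)), w0   [&-rule on 1]
3. p & []~p, w0   [&-rule on 1]
4. <>((~p | ~q) -> ~p), w0   [~->-rule on 2]
5. ~[]<>((~p | ~q) -> ~p), w0   [~->-rule on 2]
6. p, w0   [&-rule on 3]
7. []~p, w0   [&-rule on 3]
8. (~p | ~q) -> ~p, w1   [<>-rule on 4: fresh world w1, w0Rw1]
9. ~p, w1   [[]-rule on 7 via w0Rw1]
10. ~<>((~p | ~q) -> ~p), w2   [~[]-rule on 5: fresh world w2, w0Rw2]
11. ~p, w2   [[]-rule on 7 via w0Rw2]
Accessibility: w0Rw1, w0Rw2
Complete open branch: satisfiable in K.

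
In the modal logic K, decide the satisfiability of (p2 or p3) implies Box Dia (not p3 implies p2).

1. (p2 or p3) implies Box Dia (not p3 implies p2), w0
2. Box Dia (not p3 implies p2), w0

Satisfiable (open branch found)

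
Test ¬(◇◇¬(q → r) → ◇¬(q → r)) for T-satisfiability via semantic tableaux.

Satisfiable (open branch found)

1. ¬(◇◇¬(q → r) → ◇¬(q → r)), u
2. ◇◇¬(q → r), u
3. ¬◇¬(q → r), u
4. q → r, u
5. r, u
6. ◇¬(q → r), v
7. q → r, v
8. r, v
9. ¬(q → r), w
10. q, w
11. ¬r, w
Accessibility: uRu, uRv, vRv, vRw, wRw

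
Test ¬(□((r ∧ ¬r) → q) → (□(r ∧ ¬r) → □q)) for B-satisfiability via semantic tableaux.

1. ¬(□((r ∧ ¬r) → q) → (□(r ∧ ¬r) → □q)), w0
2. □((r ∧ ¬r) → q), w0
3. ¬(□(r ∧ ¬r) → □q), w0
4. □(r ∧ ¬r), w0
5. ¬□q, w0
6. (r ∧ ¬r) → q, w0
7. r ∧ ¬r, w0
8. r, w0
9. ¬r, w0
Accessibility: w0Rw0
Branch closes: r and ¬r both at w0.
All branches of the tableau close; one closing branch shown above.

Unsatisfiable (every branch closes)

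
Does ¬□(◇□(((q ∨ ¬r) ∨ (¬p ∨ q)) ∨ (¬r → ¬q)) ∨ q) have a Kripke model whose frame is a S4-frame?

Unsatisfiable (every branch closes)

1. ¬□(◇□(((q ∨ ¬r) ∨ (¬p ∨ q)) ∨ (¬r → ¬q)) ∨ q), w0
2. ¬(◇□(((q ∨ ¬r) ∨ (¬p ∨ q)) ∨ (¬r → ¬q)) ∨ q), w1   [¬□-rule on 1: fresh world w1, w0Rw1]
3. ¬◇□(((q ∨ ¬r) ∨ (¬p ∨ q)) ∨ (¬r → ¬q)), w1   [¬∨-rule on 2]
4. ¬q, w1   [¬∨-rule on 2]
5. ¬□(((q ∨ ¬r) ∨ (¬p ∨ q)) ∨ (¬r → ¬q)), w1   [¬◇-rule on 3 via w1Rw1]
6. ¬(((q ∨ ¬r) ∨ (¬p ∨ q)) ∨ (¬r → ¬q)), w2   [¬□-rule on 5: fresh world w2, w1Rw2]
7. ¬((q ∨ ¬r) ∨ (¬p ∨ q)), w2   [¬∨-rule on 6]
8. ¬(¬r → ¬q), w2   [¬∨-rule on 6]
9. ¬(q ∨ ¬r), w2   [¬∨-rule on 7]
10. ¬(¬p ∨ q), w2   [¬∨-rule on 7]
11. ¬r, w2   [¬→-rule on 8]
12. q, w2   [¬→-rule on 8]
13. ¬q, w2   [¬∨-rule on 9]
14. r, w2   [¬∨-rule on 9]
Accessibility: w0Rw0, w0Rw1, w0Rw2, w1Rw1, w1Rw2, w2Rw2
Branch closes: q and ¬q both at w2.
Every branch closes; the branch above is one of them.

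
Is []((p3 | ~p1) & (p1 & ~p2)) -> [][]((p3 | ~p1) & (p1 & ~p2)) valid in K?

Invalid (countermodel exists)

Tableau for the negation ~([]((p3 | ~p1) & (p1 & ~p2)) -> [][]((p3 | ~p1) & (p1 & ~p2))):
1. ~([]((p3 | ~p1) & (p1 & ~p2)) -> [][]((p3 | ~p1) & (p1 & ~p2))), w0
2. []((p3 | ~p1) & (p1 & ~p2)), w0
3. ~[][]((p3 | ~p1) & (p1 & ~p2)), w0
4. ~[]((p3 | ~p1) & (p1 & ~p2)), w1
5. (p3 | ~p1) & (p1 & ~p2), w1
6. p3 | ~p1, w1
7. p1 & ~p2, w1
8. p1, w1
9. ~p2, w1
10. p3, w1
11. ~((p3 | ~p1) & (p1 & ~p2)), w2
12. ~(p1 & ~p2), w2
13. p2, w2
Accessibility: w0Rw1, w1Rw2
The negation has an open branch (countermodel exists).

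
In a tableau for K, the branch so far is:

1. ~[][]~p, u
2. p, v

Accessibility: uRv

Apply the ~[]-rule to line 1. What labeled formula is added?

a fresh world w with uRw, and ~[]~p at w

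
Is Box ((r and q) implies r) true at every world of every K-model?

Tableau for the negation not Box ((r and q) implies r):
1. not Box ((r and q) implies r), u
2. not ((r and q) implies r), v
3. r and q, v
4. not r, v
5. r, v
6. q, v
Accessibility: uRv
Branch closes: r and not r both at v.
Every branch of the negation's tableau closes; the branch above is one of them.

Yes, valid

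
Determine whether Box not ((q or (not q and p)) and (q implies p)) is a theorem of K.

No, not valid

Tableau for the negation not Box not ((q or (not q and p)) and (q implies p)):
1. not Box not ((q or (not q and p)) and (q implies p)), w0
2. (q or (not q and p)) and (q implies p), w1
3. q or (not q and p), w1
4. q implies p, w1
5. not q and p, w1
6. not q, w1
7. p, w1
Accessibility: w0Rw1
The negation has an open branch (countermodel exists).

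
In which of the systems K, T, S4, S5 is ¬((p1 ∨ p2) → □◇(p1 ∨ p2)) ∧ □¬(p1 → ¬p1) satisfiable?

K-tableau for the formula:
1. ¬((p1 ∨ p2) → □◇(p1 ∨ p2)) ∧ □¬(p1 → ¬p1), 0
2. ¬((p1 ∨ p2) → □◇(p1 ∨ p2)), 0
3. □¬(p1 → ¬p1), 0
4. p1 ∨ p2, 0
5. ¬□◇(p1 ∨ p2), 0
6. p2, 0
7. ¬◇(p1 ∨ p2), 1
8. ¬(p1 → ¬p1), 1
9. p1, 1
Accessibility: 0R1
Complete open branch: satisfiable in K.
T-tableau for the formula:
1. ¬((p1 ∨ p2) → □◇(p1 ∨ p2)) ∧ □¬(p1 → ¬p1), 0
2. ¬((p1 ∨ p2) → □◇(p1 ∨ p2)), 0
3. □¬(p1 → ¬p1), 0
4. p1 ∨ p2, 0
5. ¬□◇(p1 ∨ p2), 0
6. ¬(p1 → ¬p1), 0
7. p1, 0
8. p2, 0
9. ¬◇(p1 ∨ p2), 1
10. ¬(p1 → ¬p1), 1
11. p1, 1
12. ¬(p1 ∨ p2), 1
13. ¬p1, 1
14. ¬p2, 1
Accessibility: 0R0, 0R1, 1R1
Branch closes: p1 and ¬p1 both at 1.
Every branch closes (one shown): unsatisfiable in T, hence also in S4, S5 (every S4/S5-frame is a T-frame).

K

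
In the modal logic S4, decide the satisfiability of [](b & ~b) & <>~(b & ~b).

No, unsatisfiable

1. [](b & ~b) & <>~(b & ~b), u
2. [](b & ~b), u
3. <>~(b & ~b), u
4. b & ~b, u
5. b, u
6. ~b, u
Accessibility: uRu
Branch closes: b and ~b both at u.
All branches of the tableau close; one closing branch shown above.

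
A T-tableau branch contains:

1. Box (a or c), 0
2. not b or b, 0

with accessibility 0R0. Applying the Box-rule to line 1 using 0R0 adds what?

a or c, 0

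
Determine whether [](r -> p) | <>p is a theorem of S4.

Tableau for the negation ~([](r -> p) | <>p):
1. ~([](r -> p) | <>p), u
2. ~[](r -> p), u   [~|-rule on 1]
3. ~<>p, u   [~|-rule on 1]
4. ~p, u   [~<>-rule on 3 via uRu]
5. ~(r -> p), v   [~[]-rule on 2: fresh world v, uRv]
6. r, v   [~->-rule on 5]
7. ~p, v   [~->-rule on 5]
Accessibility: uRu, uRv, vRv
The negation has an open branch (countermodel exists).

Invalid (countermodel exists)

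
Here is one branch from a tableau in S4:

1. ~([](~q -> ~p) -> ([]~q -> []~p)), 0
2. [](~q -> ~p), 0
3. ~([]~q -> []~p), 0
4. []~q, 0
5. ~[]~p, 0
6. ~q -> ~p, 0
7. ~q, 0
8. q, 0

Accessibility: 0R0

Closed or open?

Both q and ~q appear at 0.

Closed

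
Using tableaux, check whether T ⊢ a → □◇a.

Tableau for the negation ¬(a → □◇a):
1. ¬(a → □◇a), u
2. a, u
3. ¬□◇a, u
4. ¬◇a, v
5. ¬a, v
Accessibility: uRu, uRv, vRv
The negation has an open branch (countermodel exists).

No, not valid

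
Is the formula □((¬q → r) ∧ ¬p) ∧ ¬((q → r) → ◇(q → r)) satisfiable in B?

No, unsatisfiable

1. □((¬q → r) ∧ ¬p) ∧ ¬((q → r) → ◇(q → r)), w0
2. □((¬q → r) ∧ ¬p), w0   [∧-rule on 1]
3. ¬((q → r) → ◇(q → r)), w0   [∧-rule on 1]
4. q → r, w0   [¬→-rule on 3]
5. ¬◇(q → r), w0   [¬→-rule on 3]
6. (¬q → r) ∧ ¬p, w0   [□-rule on 2 via w0Rw0]
7. ¬q → r, w0   [∧-rule on 6]
8. ¬p, w0   [∧-rule on 6]
9. ¬(q → r), w0   [¬◇-rule on 5 via w0Rw0]
10. q, w0   [¬→-rule on 9]
11. ¬r, w0   [¬→-rule on 9]
12. r, w0   [→-rule on 4 (branches; this branch)]
Accessibility: w0Rw0
Branch closes: r and ¬r both at w0.
Every branch closes; the branch above is one of them.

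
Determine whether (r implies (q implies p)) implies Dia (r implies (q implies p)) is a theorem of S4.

Tableau for the negation not ((r implies (q implies p)) implies Dia (r implies (q implies p))):
1. not ((r implies (q implies p)) implies Dia (r implies (q implies p))), w0
2. r implies (q implies p), w0   [neg-implies-rule on 1]
3. not Dia (r implies (q implies p)), w0   [neg-implies-rule on 1]
4. not (r implies (q implies p)), w0   [neg-Dia-rule on 3 via w0Rw0]
5. r, w0   [neg-implies-rule on 4]
6. not (q implies p), w0   [neg-implies-rule on 4]
7. q, w0   [neg-implies-rule on 6]
8. not p, w0   [neg-implies-rule on 6]
9. q implies p, w0   [implies-rule on 2 (branches; this branch)]
10. p, w0   [implies-rule on 9 (branches; this branch)]
Accessibility: w0Rw0
Branch closes: p and not p both at w0.
Every branch of the negation's tableau closes; the branch above is one of them.

Yes, valid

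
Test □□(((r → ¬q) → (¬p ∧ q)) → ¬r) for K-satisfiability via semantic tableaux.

1. □□(((r → ¬q) → (¬p ∧ q)) → ¬r), w0

Satisfiable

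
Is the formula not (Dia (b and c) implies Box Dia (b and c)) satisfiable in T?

1. not (Dia (b and c) implies Box Dia (b and c)), w0
2. Dia (b and c), w0
3. not Box Dia (b and c), w0
4. b and c, w1
5. b, w1
6. c, w1
7. not Dia (b and c), w2
8. not (b and c), w2
9. not c, w2
Accessibility: w0Rw0, w0Rw1, w0Rw2, w1Rw1, w2Rw2

Satisfiable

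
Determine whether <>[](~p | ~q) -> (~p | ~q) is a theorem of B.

Tableau for the negation ~(<>[](~p | ~q) -> (~p | ~q)):
1. ~(<>[](~p | ~q) -> (~p | ~q)), 0
2. <>[](~p | ~q), 0
3. ~(~p | ~q), 0
4. p, 0
5. q, 0
6. [](~p | ~q), 1
7. ~p | ~q, 0
8. ~p | ~q, 1
9. ~q, 0
Accessibility: 0R0, 0R1, 1R0, 1R1
Branch closes: q and ~q both at 0.
Every branch of the negation's tableau closes; the branch above is one of them.

Yes, valid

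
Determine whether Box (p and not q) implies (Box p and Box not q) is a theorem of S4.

Valid in S4

Tableau for the negation not (Box (p and not q) implies (Box p and Box not q)):
1. not (Box (p and not q) implies (Box p and Box not q)), u
2. Box (p and not q), u   [neg-implies-rule on 1]
3. not (Box p and Box not q), u   [neg-implies-rule on 1]
4. p and not q, u   [Box-rule on 2 via uRu]
5. p, u   [and-rule on 4]
6. not q, u   [and-rule on 4]
7. not Box not q, u   [neg-and-rule on 3 (branches; this branch)]
8. q, v   [neg-Box-rule on 7: fresh world v, uRv]
9. p and not q, v   [Box-rule on 2 via uRv]
10. p, v   [and-rule on 9]
11. not q, v   [and-rule on 9]
Accessibility: uRu, uRv, vRv
Branch closes: q and not q both at v.
Every branch of the negation's tableau closes; the branch above is one of them.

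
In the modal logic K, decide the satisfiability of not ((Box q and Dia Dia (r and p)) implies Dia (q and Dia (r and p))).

Unsatisfiable

1. not ((Box q and Dia Dia (r and p)) implies Dia (q and Dia (r and p))), u
2. Box q and Dia Dia (r and p), u
3. not Dia (q and Dia (r and p)), u
4. Box q, u
5. Dia Dia (r and p), u
6. Dia (r and p), v
7. not (q and Dia (r and p)), v
8. q, v
9. not Dia (r and p), v
10. r and p, w
11. r, w
12. p, w
13. not (r and p), w
14. not p, w
Accessibility: uRv, vRw
Branch closes: p and not p both at w.
(One branch shown.) All branches close.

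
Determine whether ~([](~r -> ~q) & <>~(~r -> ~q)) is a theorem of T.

Valid in T

Tableau for the negation [](~r -> ~q) & <>~(~r -> ~q):
1. [](~r -> ~q) & <>~(~r -> ~q), 0
2. [](~r -> ~q), 0
3. <>~(~r -> ~q), 0
4. ~r -> ~q, 0
5. ~q, 0
6. ~(~r -> ~q), 1
7. ~r, 1
8. q, 1
9. ~r -> ~q, 1
10. ~q, 1
Accessibility: 0R0, 0R1, 1R1
Branch closes: q and ~q both at 1.
All branches of the negation close; one closing branch shown above.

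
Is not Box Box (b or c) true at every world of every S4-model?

Tableau for the negation Box Box (b or c):
1. Box Box (b or c), 0
2. Box (b or c), 0
3. b or c, 0
4. c, 0
Accessibility: 0R0
The negation has an open branch (countermodel exists).

Invalid (countermodel exists)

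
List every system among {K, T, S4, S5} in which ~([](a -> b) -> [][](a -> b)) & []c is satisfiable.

K, T

S4-tableau for the formula:
1. ~([](a -> b) -> [][](a -> b)) & []c, u
2. ~([](a -> b) -> [][](a -> b)), u
3. []c, u
4. [](a -> b), u
5. ~[][](a -> b), u
6. c, u
7. a -> b, u
8. b, u
9. ~[](a -> b), v
10. c, v
11. a -> b, v
12. b, v
13. ~(a -> b), w
14. a, w
15. ~b, w
16. c, w
17. a -> b, w
18. b, w
Accessibility: uRu, uRv, uRw, vRv, vRw, wRw
Branch closes: b and ~b both at w.
Every branch closes (one shown): unsatisfiable in S4, hence also in S5 (every S5-frame is an S4-frame).
T-tableau for the formula:
1. ~([](a -> b) -> [][](a -> b)) & []c, u
2. ~([](a -> b) -> [][](a -> b)), u
3. []c, u
4. [](a -> b), u
5. ~[][](a -> b), u
6. c, u
7. a -> b, u
8. b, u
9. ~[](a -> b), v
10. c, v
11. a -> b, v
12. b, v
13. ~(a -> b), w
14. a, w
15. ~b, w
Accessibility: uRu, uRv, vRv, vRw, wRw
Complete open branch: satisfiable in T, hence also in K (this T-model is also a K-model).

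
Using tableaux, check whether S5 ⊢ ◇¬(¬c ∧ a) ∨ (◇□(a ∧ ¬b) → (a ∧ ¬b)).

Valid in S5

Tableau for the negation ¬(◇¬(¬c ∧ a) ∨ (◇□(a ∧ ¬b) → (a ∧ ¬b))):
1. ¬(◇¬(¬c ∧ a) ∨ (◇□(a ∧ ¬b) → (a ∧ ¬b))), 0
2. ¬◇¬(¬c ∧ a), 0
3. ¬(◇□(a ∧ ¬b) → (a ∧ ¬b)), 0
4. ◇□(a ∧ ¬b), 0
5. ¬(a ∧ ¬b), 0
6. ¬c ∧ a, 0
7. ¬c, 0
8. a, 0
9. b, 0
10. □(a ∧ ¬b), 1
11. ¬c ∧ a, 1
12. ¬c, 1
13. a, 1
14. a ∧ ¬b, 0
15. ¬b, 0
Accessibility: 0R0, 0R1, 1R0, 1R1
Branch closes: b and ¬b both at 0.
All branches of the negation close; one closing branch shown above.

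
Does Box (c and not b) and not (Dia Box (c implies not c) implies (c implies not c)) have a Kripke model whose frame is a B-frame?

No, unsatisfiable

1. Box (c and not b) and not (Dia Box (c implies not c) implies (c implies not c)), u
2. Box (c and not b), u
3. not (Dia Box (c implies not c) implies (c implies not c)), u
4. Dia Box (c implies not c), u
5. not (c implies not c), u
6. c, u
7. c and not b, u
8. not b, u
9. Box (c implies not c), v
10. c and not b, v
11. c, v
12. not b, v
13. c implies not c, u
14. c implies not c, v
15. not c, u
Accessibility: uRu, uRv, vRu, vRv
Branch closes: c and not c both at u.
(One branch shown.) All branches close.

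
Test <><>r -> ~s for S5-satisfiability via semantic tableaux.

1. <><>r -> ~s, 0
2. ~s, 0
Accessibility: 0R0

Satisfiable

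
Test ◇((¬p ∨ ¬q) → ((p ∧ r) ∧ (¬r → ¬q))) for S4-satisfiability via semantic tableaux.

Satisfiable (open branch found)

1. ◇((¬p ∨ ¬q) → ((p ∧ r) ∧ (¬r → ¬q))), w0
2. (¬p ∨ ¬q) → ((p ∧ r) ∧ (¬r → ¬q)), w1
3. (p ∧ r) ∧ (¬r → ¬q), w1
4. p ∧ r, w1
5. ¬r → ¬q, w1
6. p, w1
7. r, w1
8. ¬q, w1
Accessibility: w0Rw0, w0Rw1, w1Rw1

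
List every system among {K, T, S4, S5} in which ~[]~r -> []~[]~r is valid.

S4-tableau for the negation ~(~[]~r -> []~[]~r):
1. ~(~[]~r -> []~[]~r), w0
2. ~[]~r, w0   [~->-rule on 1]
3. ~[]~[]~r, w0   [~->-rule on 1]
4. r, w1   [~[]-rule on 2: fresh world w1, w0Rw1]
5. []~r, w2   [~[]-rule on 3: fresh world w2, w0Rw2]
6. ~r, w2   [[]-rule on 5 via w2Rw2]
Accessibility: w0Rw0, w0Rw1, w0Rw2, w1Rw1, w2Rw2
Complete open branch: countermodel on an S4-frame, so not valid in S4, nor in K, T (the same frame is also a K-frame and a T-frame).
S5-tableau for the negation ~(~[]~r -> []~[]~r):
1. ~(~[]~r -> []~[]~r), w0
2. ~[]~r, w0   [~->-rule on 1]
3. ~[]~[]~r, w0   [~->-rule on 1]
4. r, w1   [~[]-rule on 2: fresh world w1, w0Rw1]
5. []~r, w2   [~[]-rule on 3: fresh world w2, w0Rw2]
6. ~r, w0   [[]-rule on 5 via w2Rw0]
7. ~r, w1   [[]-rule on 5 via w2Rw1]
Accessibility: w0Rw0, w0Rw1, w0Rw2, w1Rw0, w1Rw1, w1Rw2, w2Rw0, w2Rw1, w2Rw2
Branch closes: r and ~r both at w1.
Every branch closes (one shown): valid in S5.

S5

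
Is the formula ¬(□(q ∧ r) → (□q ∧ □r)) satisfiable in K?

No, unsatisfiable

1. ¬(□(q ∧ r) → (□q ∧ □r)), w0
2. □(q ∧ r), w0
3. ¬(□q ∧ □r), w0
4. ¬□r, w0
5. ¬r, w1
6. q ∧ r, w1
7. q, w1
8. r, w1
Accessibility: w0Rw1
Branch closes: r and ¬r both at w1.
(One branch shown.) All branches close.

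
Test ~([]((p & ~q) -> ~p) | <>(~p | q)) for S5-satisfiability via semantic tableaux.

1. ~([]((p & ~q) -> ~p) | <>(~p | q)), u
2. ~[]((p & ~q) -> ~p), u   [~|-rule on 1]
3. ~<>(~p | q), u   [~|-rule on 1]
4. ~(~p | q), u   [~<>-rule on 3 via uRu]
5. p, u   [~|-rule on 4]
6. ~q, u   [~|-rule on 4]
7. ~((p & ~q) -> ~p), v   [~[]-rule on 2: fresh world v, uRv]
8. p & ~q, v   [~->-rule on 7]
9. p, v   [~->-rule on 7]
10. ~q, v   [&-rule on 8]
11. ~(~p | q), v   [~<>-rule on 3 via uRv]
Accessibility: uRu, uRv, vRu, vRv

Satisfiable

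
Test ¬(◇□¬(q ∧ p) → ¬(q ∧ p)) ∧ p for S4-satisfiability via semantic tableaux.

1. ¬(◇□¬(q ∧ p) → ¬(q ∧ p)) ∧ p, u
2. ¬(◇□¬(q ∧ p) → ¬(q ∧ p)), u   [∧-rule on 1]
3. p, u   [∧-rule on 1]
4. ◇□¬(q ∧ p), u   [¬→-rule on 2]
5. q ∧ p, u   [¬→-rule on 2]
6. q, u   [∧-rule on 5]
7. □¬(q ∧ p), v   [◇-rule on 4: fresh world v, uRv]
8. ¬(q ∧ p), v   [□-rule on 7 via vRv]
9. ¬p, v   [¬∧-rule on 8 (branches; this branch)]
Accessibility: uRu, uRv, vRv

Satisfiable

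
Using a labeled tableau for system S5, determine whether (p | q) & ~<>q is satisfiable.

Satisfiable

1. (p | q) & ~<>q, u
2. p | q, u
3. ~<>q, u
4. ~q, u
5. p, u
Accessibility: uRu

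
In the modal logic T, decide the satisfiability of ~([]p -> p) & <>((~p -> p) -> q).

1. ~([]p -> p) & <>((~p -> p) -> q), w0
2. ~([]p -> p), w0
3. <>((~p -> p) -> q), w0
4. []p, w0
5. ~p, w0
6. p, w0
Accessibility: w0Rw0
Branch closes: p and ~p both at w0.
(One branch shown.) All branches close.

No, unsatisfiable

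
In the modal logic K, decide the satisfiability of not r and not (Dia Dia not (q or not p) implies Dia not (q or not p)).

Yes, satisfiable

1. not r and not (Dia Dia not (q or not p) implies Dia not (q or not p)), w0
2. not r, w0
3. not (Dia Dia not (q or not p) implies Dia not (q or not p)), w0
4. Dia Dia not (q or not p), w0
5. not Dia not (q or not p), w0
6. Dia not (q or not p), w1
7. q or not p, w1
8. not p, w1
9. not (q or not p), w2
10. not q, w2
11. p, w2
Accessibility: w0Rw1, w1Rw2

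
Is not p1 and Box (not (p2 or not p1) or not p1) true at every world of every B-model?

Tableau for the negation not (not p1 and Box (not (p2 or not p1) or not p1)):
1. not (not p1 and Box (not (p2 or not p1) or not p1)), 0
2. not Box (not (p2 or not p1) or not p1), 0
3. not (not (p2 or not p1) or not p1), 1
4. p2 or not p1, 1
5. p1, 1
6. p2, 1
Accessibility: 0R0, 0R1, 1R0, 1R1
The negation has an open branch (countermodel exists).

Not valid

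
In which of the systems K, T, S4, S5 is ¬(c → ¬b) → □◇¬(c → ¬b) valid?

S5

S5-tableau for the negation ¬(¬(c → ¬b) → □◇¬(c → ¬b)):
1. ¬(¬(c → ¬b) → □◇¬(c → ¬b)), w0
2. ¬(c → ¬b), w0
3. ¬□◇¬(c → ¬b), w0
4. c, w0
5. b, w0
6. ¬◇¬(c → ¬b), w1
7. c → ¬b, w0
8. c → ¬b, w1
9. ¬b, w0
Accessibility: w0Rw0, w0Rw1, w1Rw0, w1Rw1
Branch closes: b and ¬b both at w0.
Every branch closes (one shown): valid in S5.
S4-tableau for the negation ¬(¬(c → ¬b) → □◇¬(c → ¬b)):
1. ¬(¬(c → ¬b) → □◇¬(c → ¬b)), w0
2. ¬(c → ¬b), w0
3. ¬□◇¬(c → ¬b), w0
4. c, w0
5. b, w0
6. ¬◇¬(c → ¬b), w1
7. c → ¬b, w1
8. ¬b, w1
Accessibility: w0Rw0, w0Rw1, w1Rw1
Complete open branch: countermodel on an S4-frame, so not valid in S4, nor in K, T (the same frame is also a K-frame and a T-frame).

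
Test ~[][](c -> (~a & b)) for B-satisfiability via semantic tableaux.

1. ~[][](c -> (~a & b)), u
2. ~[](c -> (~a & b)), v
3. ~(c -> (~a & b)), w
4. c, w
5. ~(~a & b), w
6. ~b, w
Accessibility: uRu, uRv, vRu, vRv, vRw, wRv, wRw

Yes, satisfiable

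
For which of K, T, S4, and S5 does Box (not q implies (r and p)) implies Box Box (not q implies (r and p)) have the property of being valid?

S4-tableau for the negation not (Box (not q implies (r and p)) implies Box Box (not q implies (r and p))):
1. not (Box (not q implies (r and p)) implies Box Box (not q implies (r and p))), 0
2. Box (not q implies (r and p)), 0
3. not Box Box (not q implies (r and p)), 0
4. not q implies (r and p), 0
5. r and p, 0
6. r, 0
7. p, 0
8. not Box (not q implies (r and p)), 1
9. not q implies (r and p), 1
10. r and p, 1
11. r, 1
12. p, 1
13. not (not q implies (r and p)), 2
14. not q, 2
15. not (r and p), 2
16. not q implies (r and p), 2
17. not p, 2
18. r and p, 2
19. r, 2
20. p, 2
Accessibility: 0R0, 0R1, 0R2, 1R1, 1R2, 2R2
Branch closes: p and not p both at 2.
Every branch closes (one shown): valid in S4, hence also in S5 (every theorem of S4 is a theorem of S5).
T-tableau for the negation not (Box (not q implies (r and p)) implies Box Box (not q implies (r and p))):
1. not (Box (not q implies (r and p)) implies Box Box (not q implies (r and p))), 0
2. Box (not q implies (r and p)), 0
3. not Box Box (not q implies (r and p)), 0
4. not q implies (r and p), 0
5. r and p, 0
6. r, 0
7. p, 0
8. not Box (not q implies (r and p)), 1
9. not q implies (r and p), 1
10. r and p, 1
11. r, 1
12. p, 1
13. not (not q implies (r and p)), 2
14. not q, 2
15. not (r and p), 2
16. not p, 2
Accessibility: 0R0, 0R1, 1R1, 1R2, 2R2
Complete open branch: countermodel on a T-frame, so not valid in T, nor in K (the same frame is also a K-frame).

S4, S5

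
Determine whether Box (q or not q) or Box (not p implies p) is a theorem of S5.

Tableau for the negation not (Box (q or not q) or Box (not p implies p)):
1. not (Box (q or not q) or Box (not p implies p)), w0
2. not Box (q or not q), w0
3. not Box (not p implies p), w0
4. not (q or not q), w1
5. not q, w1
6. q, w1
Accessibility: w0Rw0, w0Rw1, w1Rw0, w1Rw1
Branch closes: q and not q both at w1.
All branches of the negation close; one closing branch shown above.

Valid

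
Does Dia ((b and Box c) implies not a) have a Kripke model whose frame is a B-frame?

Satisfiable

1. Dia ((b and Box c) implies not a), w0
2. (b and Box c) implies not a, w1
3. not a, w1
Accessibility: w0Rw0, w0Rw1, w1Rw0, w1Rw1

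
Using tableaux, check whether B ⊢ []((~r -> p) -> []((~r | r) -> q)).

Tableau for the negation ~[]((~r -> p) -> []((~r | r) -> q)):
1. ~[]((~r -> p) -> []((~r | r) -> q)), u
2. ~((~r -> p) -> []((~r | r) -> q)), v   [~[]-rule on 1: fresh world v, uRv]
3. ~r -> p, v   [~->-rule on 2]
4. ~[]((~r | r) -> q), v   [~->-rule on 2]
5. p, v   [->-rule on 3 (branches; this branch)]
6. ~((~r | r) -> q), w   [~[]-rule on 4: fresh world w, vRw]
7. ~r | r, w   [~->-rule on 6]
8. ~q, w   [~->-rule on 6]
9. r, w   [|-rule on 7 (branches; this branch)]
Accessibility: uRu, uRv, vRu, vRv, vRw, wRv, wRw
The negation has an open branch (countermodel exists).

Not valid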